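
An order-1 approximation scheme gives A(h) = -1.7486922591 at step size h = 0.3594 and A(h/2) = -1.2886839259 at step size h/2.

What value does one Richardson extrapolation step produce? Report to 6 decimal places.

-0.828676

With r = 1 the leading error scales as h^1, so the weight is 2^1 = 2.
Weighted: (-2.5773678518) − (-1.7486922591) = -0.8286755927
Divide by 2^1 − 1 = 1.
Extrapolated: (-0.8286755927) / 1 = -0.8286755927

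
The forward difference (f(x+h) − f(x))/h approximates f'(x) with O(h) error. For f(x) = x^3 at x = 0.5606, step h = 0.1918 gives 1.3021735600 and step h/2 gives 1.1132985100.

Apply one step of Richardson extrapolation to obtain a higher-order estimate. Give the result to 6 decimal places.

0.924423

Order 1 gives 2^r = 2 and 2^r − 1 = 1.
Top: 2(1.1132985100) − (1.3021735600) = 0.9244234600
Divide by 2^1 − 1 = 1.
R = 0.9244234600/1 = 0.9244234600
Correction |R − A(h/2)| = 1.889e-01; gap |A(h/2) − A(h)| = 1.889e-01.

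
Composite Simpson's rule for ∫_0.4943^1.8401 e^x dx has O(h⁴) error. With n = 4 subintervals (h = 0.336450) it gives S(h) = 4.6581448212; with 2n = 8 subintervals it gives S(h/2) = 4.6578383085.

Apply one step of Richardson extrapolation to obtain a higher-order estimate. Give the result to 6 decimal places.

r = 4, so 2^r = 16.
A(h/2) − A(h) = 4.6578383085 − 4.6581448212 = -0.0003065127
Correction (A(h/2) − A(h))/(16 − 1) = (-0.0003065127)/15 = -0.0000204342
R = 4.6578383085 − 0.0000204342 = 4.6578178743

4.657818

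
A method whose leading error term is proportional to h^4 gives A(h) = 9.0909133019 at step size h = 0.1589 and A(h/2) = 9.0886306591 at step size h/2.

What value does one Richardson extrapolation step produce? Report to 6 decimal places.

Order 4 gives 2^r = 16 and 2^r − 1 = 15.
16×9.0886306591 − 9.0909133019 = 136.3271772437
Divide by 2^4 − 1 = 15.
R = 136.3271772437/15 = 9.0884784829
Gap between inputs: 2.283e-03; correction applied: −0.0001521762.

9.088478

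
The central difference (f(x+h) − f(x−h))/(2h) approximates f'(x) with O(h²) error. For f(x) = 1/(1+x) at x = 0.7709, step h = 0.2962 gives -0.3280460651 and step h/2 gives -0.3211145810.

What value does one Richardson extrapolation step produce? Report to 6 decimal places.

Order 2 gives 2^r = 4 and 2^r − 1 = 3.
2^2*A(h/2) = -1.2844583240; minus A(h) gives -0.9564122589.
(-0.9564122589) ÷ 3 = -0.3188040863

-0.318804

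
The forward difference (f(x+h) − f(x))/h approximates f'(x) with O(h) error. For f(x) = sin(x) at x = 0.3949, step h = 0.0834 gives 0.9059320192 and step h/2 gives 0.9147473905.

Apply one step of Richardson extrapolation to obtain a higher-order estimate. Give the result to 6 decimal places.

r = 1, so 2^r = 2.
Difference of the inputs: 0.9147473905 − 0.9059320192 = 0.0088153713
Divide by 2^1 − 1 = 1: 0.0088153713/1 = 0.0088153713
R = 0.9147473905 + 0.0088153713 = 0.9235627618

0.923563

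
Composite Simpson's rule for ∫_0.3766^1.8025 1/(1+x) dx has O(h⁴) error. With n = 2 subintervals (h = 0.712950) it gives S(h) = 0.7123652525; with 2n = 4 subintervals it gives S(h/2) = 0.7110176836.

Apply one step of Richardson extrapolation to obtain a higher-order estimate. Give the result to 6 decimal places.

The method has order 4: 2^4 = 16.
2^4·A(h/2) = 11.3762829376; minus A(h) gives 10.6639176851.
Divide by 2^4 − 1 = 15.
So the Richardson estimate is 0.7109278457.
Gap between inputs: 1.348e-03; correction applied: −0.0000898379.

0.710928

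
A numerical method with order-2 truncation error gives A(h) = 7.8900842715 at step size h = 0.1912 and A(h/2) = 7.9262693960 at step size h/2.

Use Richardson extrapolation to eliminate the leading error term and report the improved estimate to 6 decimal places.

r = 2: numerator weight 4, denominator 3.
4 × 7.9262693960 − 7.8900842715 = 23.8149933125
Divide by 2^2 − 1 = 3.
Result: 7.9383311042

7.938331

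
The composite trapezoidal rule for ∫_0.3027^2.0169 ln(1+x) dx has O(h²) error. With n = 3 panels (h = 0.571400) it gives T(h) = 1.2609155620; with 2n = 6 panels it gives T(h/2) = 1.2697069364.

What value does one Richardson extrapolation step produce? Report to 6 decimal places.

1.272637

The method has order 2: 2^2 = 4.
Top: 4(1.2697069364) − (1.2609155620) = 3.8179121836
Denominator 4 − 1 = 3.
R = 3.8179121836/3 = 1.2726373945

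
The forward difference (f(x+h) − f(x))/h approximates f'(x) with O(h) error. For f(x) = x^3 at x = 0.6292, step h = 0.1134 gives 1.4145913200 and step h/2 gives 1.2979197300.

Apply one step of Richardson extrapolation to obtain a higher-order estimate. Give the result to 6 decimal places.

r = 1: numerator weight 2, denominator 1.
Top: 2(1.2979197300) − (1.4145913200) = 1.1812481400
(2 × 1.2979197300 − 1.4145913200)/(2 − 1) = 1.1812481400

1.181248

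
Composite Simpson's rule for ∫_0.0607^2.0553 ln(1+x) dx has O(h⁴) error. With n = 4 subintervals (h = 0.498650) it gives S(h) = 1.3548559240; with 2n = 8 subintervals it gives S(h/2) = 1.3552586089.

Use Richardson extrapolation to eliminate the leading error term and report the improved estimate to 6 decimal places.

r = 4, so 2^r = 16.
Numerator 16 × A(h/2) − A(h) = 16 × 1.3552586089 − 1.3548559240 = 20.3292818184
(16 × 1.3552586089 − 1.3548559240)/(16 − 1) = 1.3552854546
Gap between inputs: 4.027e-04; correction applied: +0.0000268457.

1.355285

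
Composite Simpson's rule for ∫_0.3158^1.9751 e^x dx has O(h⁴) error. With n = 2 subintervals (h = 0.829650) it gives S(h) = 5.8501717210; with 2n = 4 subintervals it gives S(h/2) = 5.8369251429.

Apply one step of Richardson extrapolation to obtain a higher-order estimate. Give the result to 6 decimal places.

5.836042

With r = 4 the leading error scales as h^4, so the weight is 2^4 = 16.
Numerator 16 × A(h/2) − A(h) = 16 × 5.8369251429 − 5.8501717210 = 87.5406305654
(16 × 5.8369251429 − 5.8501717210)/(16 − 1) = 5.8360420377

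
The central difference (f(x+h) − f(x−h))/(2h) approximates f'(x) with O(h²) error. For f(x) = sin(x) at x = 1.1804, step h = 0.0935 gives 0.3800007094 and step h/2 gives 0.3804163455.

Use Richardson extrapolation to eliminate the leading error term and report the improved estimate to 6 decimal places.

0.380555

r = 2, so 2^r = 4.
4·0.3804163455 − 0.3800007094 = 1.1416646726
(4·0.3804163455 − 0.3800007094)/(4 − 1) = 0.3805548909
Gap between inputs: 4.156e-04; correction applied: +0.0001385454.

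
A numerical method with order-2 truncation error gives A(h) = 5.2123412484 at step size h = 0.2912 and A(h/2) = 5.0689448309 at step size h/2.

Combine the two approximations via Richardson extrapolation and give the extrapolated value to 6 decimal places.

r = 2: numerator weight 4, denominator 3.
Numerator 4·A(h/2) − A(h) = 4·5.0689448309 − 5.2123412484 = 15.0634380752
Divide by 2^2 − 1 = 3.
Result: 5.0211460251
Gap between inputs: 1.434e-01; correction applied: −0.0477988058.

5.021146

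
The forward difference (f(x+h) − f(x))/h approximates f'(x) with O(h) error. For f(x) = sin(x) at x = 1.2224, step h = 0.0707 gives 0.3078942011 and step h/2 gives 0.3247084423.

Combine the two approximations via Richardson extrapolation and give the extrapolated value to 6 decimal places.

0.341523

r = 1: numerator weight 2, denominator 1.
2^1 × A(h/2) = 0.6494168846; minus A(h) gives 0.3415226835.
0.3415226835 ÷ 1 = 0.3415226835
Correction |R − A(h/2)| = 1.681e-02; gap |A(h/2) − A(h)| = 1.681e-02.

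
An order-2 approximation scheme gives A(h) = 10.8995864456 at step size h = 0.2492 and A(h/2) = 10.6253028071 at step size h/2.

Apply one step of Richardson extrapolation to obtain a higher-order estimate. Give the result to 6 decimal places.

Leading term ∝ h^2; use weight 4 = 2^2.
A(h/2) − A(h) = 10.6253028071 − 10.8995864456 = -0.2742836385
Divide by 2^2 − 1 = 3: (-0.2742836385)/3 = -0.0914278795
R = 10.6253028071 − 0.0914278795 = 10.5338749276

10.533875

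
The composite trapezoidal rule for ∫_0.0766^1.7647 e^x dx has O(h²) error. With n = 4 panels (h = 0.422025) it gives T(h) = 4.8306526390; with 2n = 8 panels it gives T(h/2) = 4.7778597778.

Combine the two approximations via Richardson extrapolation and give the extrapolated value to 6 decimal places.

Method order is 2; weight 2^2 = 4.
Weighted: 19.1114391112 − 4.8306526390 = 14.2807864722
Divide by 2^2 − 1 = 3.
Result: 4.7602621574
Shift from A(h/2): −0.0175976204.

4.760262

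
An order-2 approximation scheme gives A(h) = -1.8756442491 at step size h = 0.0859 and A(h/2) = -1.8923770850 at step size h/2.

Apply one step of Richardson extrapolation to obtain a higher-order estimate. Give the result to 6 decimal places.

Order 2 gives 2^r = 4 and 2^r − 1 = 3.
Numerator 4*A(h/2) − A(h) = 4*(-1.8923770850) − (-1.8756442491) = -5.6938640909
Extrapolated: (-5.6938640909) / 3 = -1.8979546970

-1.897955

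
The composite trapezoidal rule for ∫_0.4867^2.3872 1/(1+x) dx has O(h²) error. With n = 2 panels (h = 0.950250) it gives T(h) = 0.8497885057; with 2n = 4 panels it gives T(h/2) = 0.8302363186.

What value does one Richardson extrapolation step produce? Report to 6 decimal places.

Error is O(h^2); halving h shrinks it by 2^2 = 4.
A(h/2) − A(h) = 0.8302363186 − 0.8497885057 = -0.0195521871
Correction (A(h/2) − A(h))/(4 − 1) = (-0.0195521871)/3 = -0.0065173957
R = 0.8302363186 − 0.0065173957 = 0.8237189229

0.823719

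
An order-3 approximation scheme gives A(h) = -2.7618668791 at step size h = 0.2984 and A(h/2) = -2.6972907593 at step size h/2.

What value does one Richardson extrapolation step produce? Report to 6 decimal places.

The method has order 3: 2^3 = 8.
2^3·A(h/2) = -21.5783260744; minus A(h) gives -18.8164591953.
Denominator 8 − 1 = 7.
R = (-18.8164591953)/7 = -2.6880655993

-2.688066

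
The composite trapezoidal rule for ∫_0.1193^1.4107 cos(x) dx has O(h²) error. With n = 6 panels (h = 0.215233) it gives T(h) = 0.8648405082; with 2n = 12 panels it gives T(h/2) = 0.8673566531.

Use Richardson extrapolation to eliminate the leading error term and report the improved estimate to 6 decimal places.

r = 2, so 2^r = 4.
Weighted: 3.4694266124 − 0.8648405082 = 2.6045861042
R = 2.6045861042/3 = 0.8681953681
Shift from A(h/2): +0.0008387150.

0.868195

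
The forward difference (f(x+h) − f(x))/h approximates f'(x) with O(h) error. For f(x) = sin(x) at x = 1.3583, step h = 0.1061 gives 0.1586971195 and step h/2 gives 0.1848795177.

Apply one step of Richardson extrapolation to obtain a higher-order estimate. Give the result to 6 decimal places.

0.211062

The method has order 1: 2^1 = 2.
Top: 2(0.1848795177) − (0.1586971195) = 0.2110619159
Divide by 2^1 − 1 = 1.
Extrapolated: 0.2110619159 / 1 = 0.2110619159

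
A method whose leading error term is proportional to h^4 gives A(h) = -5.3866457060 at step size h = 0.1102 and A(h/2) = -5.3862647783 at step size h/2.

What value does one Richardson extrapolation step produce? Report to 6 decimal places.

-5.386239

r = 4, so 2^r = 16.
16 × (-5.3862647783) = -86.1802364528; subtract (-5.3866457060) → -80.7935907468
Denominator 16 − 1 = 15.
Extrapolated: (-80.7935907468) / 15 = -5.3862393831
Correction |R − A(h/2)| = 2.540e-05; gap |A(h/2) − A(h)| = 3.809e-04.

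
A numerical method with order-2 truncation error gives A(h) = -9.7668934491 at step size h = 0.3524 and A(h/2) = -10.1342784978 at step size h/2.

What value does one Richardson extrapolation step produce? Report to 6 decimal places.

-10.256740

Error is O(h^2); halving h shrinks it by 2^2 = 4.
4 × (-10.1342784978) = -40.5371139912; (-40.5371139912) − (-9.7668934491) = -30.7702205421
R = (-30.7702205421)/3 = -10.2567401807
Shift from A(h/2): −0.1224616829.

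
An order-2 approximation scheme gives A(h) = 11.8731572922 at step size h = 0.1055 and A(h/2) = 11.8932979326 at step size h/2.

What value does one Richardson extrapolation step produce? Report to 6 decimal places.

11.900011

The method has order 2: 2^2 = 4.
4·11.8932979326 = 47.5731917304; subtract 11.8731572922 → 35.7000344382
Denominator 4 − 1 = 3.
So the Richardson estimate is 11.9000114794.
Gap between inputs: 2.014e-02; correction applied: +0.0067135468.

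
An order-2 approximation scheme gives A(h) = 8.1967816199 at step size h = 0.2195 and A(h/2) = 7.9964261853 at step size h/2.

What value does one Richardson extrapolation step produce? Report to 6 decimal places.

r = 2: numerator weight 4, denominator 3.
A(h/2) − A(h) = 7.9964261853 − 8.1967816199 = -0.2003554346
Correction (A(h/2) − A(h))/(4 − 1) = (-0.2003554346)/3 = -0.0667851449
R = A(h/2) + (A(h/2) − A(h))/3 = 7.9964261853 − 0.0667851449 = 7.9296410404

7.929641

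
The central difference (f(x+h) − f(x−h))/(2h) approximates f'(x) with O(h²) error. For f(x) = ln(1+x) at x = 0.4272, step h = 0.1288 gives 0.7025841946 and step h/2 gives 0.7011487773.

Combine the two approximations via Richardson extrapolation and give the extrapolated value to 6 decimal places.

r = 2, so 2^r = 4.
4×0.7011487773 = 2.8045951092; 2.8045951092 − 0.7025841946 = 2.1020109146
(4×0.7011487773 − 0.7025841946)/(4 − 1) = 0.7006703049

0.700670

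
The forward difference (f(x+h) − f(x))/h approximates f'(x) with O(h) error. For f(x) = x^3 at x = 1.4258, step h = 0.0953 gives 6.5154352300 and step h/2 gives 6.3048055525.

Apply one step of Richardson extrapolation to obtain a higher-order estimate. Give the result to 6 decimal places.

Method order is 1; weight 2^1 = 2.
2*6.3048055525 − 6.5154352300 = 6.0941758750
R = 6.0941758750/1 = 6.0941758750
Shift from A(h/2): −0.2106296775.

6.094176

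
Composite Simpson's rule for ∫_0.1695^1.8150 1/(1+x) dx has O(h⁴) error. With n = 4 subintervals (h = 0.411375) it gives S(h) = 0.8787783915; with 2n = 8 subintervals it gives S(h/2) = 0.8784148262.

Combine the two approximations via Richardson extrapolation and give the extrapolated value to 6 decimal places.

0.878391

r = 4: numerator weight 16, denominator 15.
Weighted: 14.0546372192 − 0.8787783915 = 13.1758588277
Divide by 2^4 − 1 = 15.
13.1758588277 ÷ 15 = 0.8783905885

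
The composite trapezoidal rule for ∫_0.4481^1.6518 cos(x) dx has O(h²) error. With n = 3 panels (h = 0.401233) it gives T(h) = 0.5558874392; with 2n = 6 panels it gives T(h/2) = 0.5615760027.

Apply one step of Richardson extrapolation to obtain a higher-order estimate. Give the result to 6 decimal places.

0.563472

Error is O(h^2); halving h shrinks it by 2^2 = 4.
4 × 0.5615760027 − 0.5558874392 = 1.6904165716
Divide by 2^2 − 1 = 3.
So the Richardson estimate is 0.5634721905.
Shift from A(h/2): +0.0018961878.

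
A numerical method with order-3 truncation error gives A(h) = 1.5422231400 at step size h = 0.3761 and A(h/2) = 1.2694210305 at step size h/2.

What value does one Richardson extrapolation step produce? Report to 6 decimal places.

1.230449

With r = 3 the leading error scales as h^3, so the weight is 2^3 = 8.
8*1.2694210305 − 1.5422231400 = 8.6131451040
R = 8.6131451040/7 = 1.2304493006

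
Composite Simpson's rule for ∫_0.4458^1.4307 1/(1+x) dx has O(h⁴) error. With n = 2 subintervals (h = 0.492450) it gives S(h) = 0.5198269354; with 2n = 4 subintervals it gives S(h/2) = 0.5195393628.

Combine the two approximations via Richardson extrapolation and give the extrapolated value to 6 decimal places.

Leading term ∝ h^4; use weight 16 = 2^4.
Numerator 16 × A(h/2) − A(h) = 16 × 0.5195393628 − 0.5198269354 = 7.7928028694
Denominator 16 − 1 = 15.
Result: 0.5195201913
Correction |R − A(h/2)| = 1.917e-05; gap |A(h/2) − A(h)| = 2.876e-04.

0.519520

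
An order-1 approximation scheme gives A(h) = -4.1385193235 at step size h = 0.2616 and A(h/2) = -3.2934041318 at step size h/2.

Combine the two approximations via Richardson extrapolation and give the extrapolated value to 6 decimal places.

-2.448289

Order 1 gives 2^r = 2 and 2^r − 1 = 1.
2*(-3.2934041318) − (-4.1385193235) = -2.4482889401
Divide by 2^1 − 1 = 1.
Result: -2.4482889401
Correction |R − A(h/2)| = 8.451e-01; gap |A(h/2) − A(h)| = 8.451e-01.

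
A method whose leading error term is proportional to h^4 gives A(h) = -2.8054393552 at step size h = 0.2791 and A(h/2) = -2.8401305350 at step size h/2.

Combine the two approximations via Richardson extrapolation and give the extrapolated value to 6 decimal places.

Method order is 4; weight 2^4 = 16.
16·(-2.8401305350) = -45.4420885600; (-45.4420885600) − (-2.8054393552) = -42.6366492048
Divide by 2^4 − 1 = 15.
(-42.6366492048) ÷ 15 = -2.8424432803

-2.842443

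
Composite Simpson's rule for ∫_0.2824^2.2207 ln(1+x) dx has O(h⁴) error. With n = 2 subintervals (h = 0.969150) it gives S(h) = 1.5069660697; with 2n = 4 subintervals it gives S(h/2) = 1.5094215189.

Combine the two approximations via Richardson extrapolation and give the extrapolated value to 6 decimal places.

Leading term ∝ h^4; use weight 16 = 2^4.
Numerator 16×A(h/2) − A(h) = 16×1.5094215189 − 1.5069660697 = 22.6437782327
Divide by 2^4 − 1 = 15.
22.6437782327 ÷ 15 = 1.5095852155

1.509585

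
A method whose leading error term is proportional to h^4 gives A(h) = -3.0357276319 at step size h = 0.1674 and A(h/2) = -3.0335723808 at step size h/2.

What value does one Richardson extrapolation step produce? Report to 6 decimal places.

-3.033429

Leading term ∝ h^4; use weight 16 = 2^4.
2^4*A(h/2) = -48.5371580928; minus A(h) gives -45.5014304609.
Divide by 2^4 − 1 = 15.
Result: -3.0334286974
Shift from A(h/2): +0.0001436834.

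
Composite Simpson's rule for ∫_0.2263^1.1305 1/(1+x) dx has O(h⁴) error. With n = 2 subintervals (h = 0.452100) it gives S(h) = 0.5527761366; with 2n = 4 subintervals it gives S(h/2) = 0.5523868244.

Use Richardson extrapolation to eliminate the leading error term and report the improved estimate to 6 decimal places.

0.552361

Leading term ∝ h^4; use weight 16 = 2^4.
Numerator 16 × A(h/2) − A(h) = 16 × 0.5523868244 − 0.5527761366 = 8.2854130538
Denominator 16 − 1 = 15.
Extrapolated: 8.2854130538 / 15 = 0.5523608703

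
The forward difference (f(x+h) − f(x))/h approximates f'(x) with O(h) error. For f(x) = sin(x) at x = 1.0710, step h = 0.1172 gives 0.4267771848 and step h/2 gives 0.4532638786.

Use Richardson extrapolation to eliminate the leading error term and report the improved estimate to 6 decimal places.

0.479751

r = 1, so 2^r = 2.
Weighted: 0.9065277572 − 0.4267771848 = 0.4797505724
R = 0.4797505724/1 = 0.4797505724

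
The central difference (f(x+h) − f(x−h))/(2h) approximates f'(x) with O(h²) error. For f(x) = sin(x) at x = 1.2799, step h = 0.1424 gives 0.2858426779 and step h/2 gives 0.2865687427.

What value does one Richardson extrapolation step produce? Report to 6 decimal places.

0.286811

r = 2: numerator weight 4, denominator 3.
4 × 0.2865687427 = 1.1462749708; 1.1462749708 − 0.2858426779 = 0.8604322929
Denominator 4 − 1 = 3.
R = 0.8604322929/3 = 0.2868107643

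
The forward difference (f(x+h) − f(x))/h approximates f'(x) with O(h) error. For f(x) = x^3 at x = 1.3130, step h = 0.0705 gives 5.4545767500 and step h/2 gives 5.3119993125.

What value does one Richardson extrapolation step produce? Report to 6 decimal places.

r = 1: numerator weight 2, denominator 1.
2 × 5.3119993125 = 10.6239986250; subtract 5.4545767500 → 5.1694218750
Denominator 2 − 1 = 1.
Extrapolated: 5.1694218750 / 1 = 5.1694218750

5.169422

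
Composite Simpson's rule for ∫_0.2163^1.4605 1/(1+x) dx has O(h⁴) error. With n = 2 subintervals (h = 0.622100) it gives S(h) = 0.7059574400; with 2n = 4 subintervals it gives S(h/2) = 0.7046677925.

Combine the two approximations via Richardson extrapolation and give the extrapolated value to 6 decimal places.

0.704582

Leading term ∝ h^4; use weight 16 = 2^4.
Difference of the inputs: 0.7046677925 − 0.7059574400 = -0.0012896475
Divide by 2^4 − 1 = 15: (-0.0012896475)/15 = -0.0000859765
R = 0.7046677925 − 0.0000859765 = 0.7045818160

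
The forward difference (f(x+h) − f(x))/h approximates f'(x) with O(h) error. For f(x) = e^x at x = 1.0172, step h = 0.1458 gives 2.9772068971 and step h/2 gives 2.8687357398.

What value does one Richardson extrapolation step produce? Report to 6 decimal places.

Leading term ∝ h^1; use weight 2 = 2^1.
2*2.8687357398 − 2.9772068971 = 2.7602645825
Divide by 2^1 − 1 = 1.
Result: 2.7602645825

2.760265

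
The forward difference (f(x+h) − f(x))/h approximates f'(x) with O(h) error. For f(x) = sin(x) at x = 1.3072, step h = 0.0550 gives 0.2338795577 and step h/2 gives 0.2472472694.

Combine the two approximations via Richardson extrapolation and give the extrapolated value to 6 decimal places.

Leading term ∝ h^1; use weight 2 = 2^1.
2 × 0.2472472694 − 0.2338795577 = 0.2606149811
R = 0.2606149811/1 = 0.2606149811

0.260615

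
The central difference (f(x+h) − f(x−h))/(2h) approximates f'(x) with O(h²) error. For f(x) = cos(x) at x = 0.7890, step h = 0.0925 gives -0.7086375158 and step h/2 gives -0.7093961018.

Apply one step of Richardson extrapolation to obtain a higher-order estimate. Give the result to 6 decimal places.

-0.709649

Leading term ∝ h^2; use weight 4 = 2^2.
4·(-0.7093961018) = -2.8375844072; subtract (-0.7086375158) → -2.1289468914
Extrapolated: (-2.1289468914) / 3 = -0.7096489638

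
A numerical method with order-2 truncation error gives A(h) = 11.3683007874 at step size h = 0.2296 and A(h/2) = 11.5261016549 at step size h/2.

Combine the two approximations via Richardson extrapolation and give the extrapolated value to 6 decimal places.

11.578702

Method order is 2; weight 2^2 = 4.
4×11.5261016549 = 46.1044066196; subtract 11.3683007874 → 34.7361058322
34.7361058322 ÷ 3 = 11.5787019441
Gap between inputs: 1.578e-01; correction applied: +0.0526002892.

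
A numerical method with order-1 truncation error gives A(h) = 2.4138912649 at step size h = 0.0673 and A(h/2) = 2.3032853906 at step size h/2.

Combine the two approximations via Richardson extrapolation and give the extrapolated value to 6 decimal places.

Method order is 1; weight 2^1 = 2.
A(h/2) − A(h) = 2.3032853906 − 2.4138912649 = -0.1106058743
Divide by 2^1 − 1 = 1: (-0.1106058743)/1 = -0.1106058743
R = 2.3032853906 − 0.1106058743 = 2.1926795163

2.192680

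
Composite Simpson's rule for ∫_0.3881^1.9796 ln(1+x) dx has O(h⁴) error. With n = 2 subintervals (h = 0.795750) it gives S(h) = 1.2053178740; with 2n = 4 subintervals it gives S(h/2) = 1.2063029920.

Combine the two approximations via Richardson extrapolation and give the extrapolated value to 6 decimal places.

Leading term ∝ h^4; use weight 16 = 2^4.
Top: 16(1.2063029920) − (1.2053178740) = 18.0955299980
(16*1.2063029920 − 1.2053178740)/(16 − 1) = 1.2063686665

1.206369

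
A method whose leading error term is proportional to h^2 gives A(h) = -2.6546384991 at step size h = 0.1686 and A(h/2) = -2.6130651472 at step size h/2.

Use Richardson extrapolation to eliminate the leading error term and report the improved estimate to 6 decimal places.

-2.599207

With r = 2 the leading error scales as h^2, so the weight is 2^2 = 4.
Weighted: (-10.4522605888) − (-2.6546384991) = -7.7976220897
Divide by 2^2 − 1 = 3.
So the Richardson estimate is -2.5992073632.
Shift from A(h/2): +0.0138577840.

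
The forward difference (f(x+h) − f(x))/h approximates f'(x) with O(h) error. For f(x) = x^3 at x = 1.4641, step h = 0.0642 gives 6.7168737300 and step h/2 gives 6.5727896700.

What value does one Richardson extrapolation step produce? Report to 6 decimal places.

6.428706

r = 1: numerator weight 2, denominator 1.
2×6.5727896700 = 13.1455793400; subtract 6.7168737300 → 6.4287056100
(2×6.5727896700 − 6.7168737300)/(2 − 1) = 6.4287056100
Shift from A(h/2): −0.1440840600.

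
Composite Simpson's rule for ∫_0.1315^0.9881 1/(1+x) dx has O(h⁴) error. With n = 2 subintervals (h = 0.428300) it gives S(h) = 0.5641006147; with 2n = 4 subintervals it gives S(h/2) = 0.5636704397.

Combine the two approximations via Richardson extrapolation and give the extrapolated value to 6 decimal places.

0.563642

r = 4, so 2^r = 16.
Weighted: 9.0187270352 − 0.5641006147 = 8.4546264205
Denominator 16 − 1 = 15.
Result: 0.5636417614
Correction |R − A(h/2)| = 2.868e-05; gap |A(h/2) − A(h)| = 4.302e-04.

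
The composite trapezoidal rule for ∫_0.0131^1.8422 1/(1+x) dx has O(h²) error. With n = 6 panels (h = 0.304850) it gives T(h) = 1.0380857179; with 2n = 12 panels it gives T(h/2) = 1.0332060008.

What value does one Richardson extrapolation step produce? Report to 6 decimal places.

The method has order 2: 2^2 = 4.
4*1.0332060008 = 4.1328240032; 4.1328240032 − 1.0380857179 = 3.0947382853
Divide by 2^2 − 1 = 3.
So the Richardson estimate is 1.0315794284.

1.031579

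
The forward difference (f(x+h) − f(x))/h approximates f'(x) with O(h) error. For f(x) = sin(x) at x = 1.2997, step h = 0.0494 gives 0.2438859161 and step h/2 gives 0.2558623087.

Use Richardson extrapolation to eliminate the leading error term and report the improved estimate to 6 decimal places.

0.267839

Order 1 gives 2^r = 2 and 2^r − 1 = 1.
Numerator 2*A(h/2) − A(h) = 2*0.2558623087 − 0.2438859161 = 0.2678387013
Divide by 2^1 − 1 = 1.
R = 0.2678387013/1 = 0.2678387013
Gap between inputs: 1.198e-02; correction applied: +0.0119763926.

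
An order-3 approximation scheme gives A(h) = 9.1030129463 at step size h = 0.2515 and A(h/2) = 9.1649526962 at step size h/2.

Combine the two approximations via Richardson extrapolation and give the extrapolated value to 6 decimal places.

9.173801

Leading term ∝ h^3; use weight 8 = 2^3.
Numerator 8·A(h/2) − A(h) = 8·9.1649526962 − 9.1030129463 = 64.2166086233
Denominator 8 − 1 = 7.
(8·9.1649526962 − 9.1030129463)/(8 − 1) = 9.1738012319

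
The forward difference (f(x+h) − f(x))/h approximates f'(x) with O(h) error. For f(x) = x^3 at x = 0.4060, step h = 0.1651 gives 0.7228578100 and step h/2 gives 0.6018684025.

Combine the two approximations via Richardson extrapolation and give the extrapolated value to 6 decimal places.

0.480879

Order 1 gives 2^r = 2 and 2^r − 1 = 1.
A(h/2) − A(h) = 0.6018684025 − 0.7228578100 = -0.1209894075
Correction (A(h/2) − A(h))/(2 − 1) = (-0.1209894075)/1 = -0.1209894075
R = 0.6018684025 − 0.1209894075 = 0.4808789950
Gap between inputs: 1.210e-01; correction applied: −0.1209894075.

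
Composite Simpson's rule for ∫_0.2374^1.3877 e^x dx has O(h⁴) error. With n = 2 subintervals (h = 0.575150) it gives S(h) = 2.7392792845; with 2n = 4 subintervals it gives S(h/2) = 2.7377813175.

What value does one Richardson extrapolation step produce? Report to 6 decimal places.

Leading term ∝ h^4; use weight 16 = 2^4.
Numerator 16*A(h/2) − A(h) = 16*2.7377813175 − 2.7392792845 = 41.0652217955
Divide by 2^4 − 1 = 15.
R = 41.0652217955/15 = 2.7376814530
Gap between inputs: 1.498e-03; correction applied: −0.0000998645.

2.737681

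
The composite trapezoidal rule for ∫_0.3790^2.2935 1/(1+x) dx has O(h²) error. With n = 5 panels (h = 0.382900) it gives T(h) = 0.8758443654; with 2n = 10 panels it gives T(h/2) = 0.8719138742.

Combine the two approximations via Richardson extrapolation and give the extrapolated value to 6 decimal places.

0.870604

The method has order 2: 2^2 = 4.
4·0.8719138742 − 0.8758443654 = 2.6118111314
R = 2.6118111314/3 = 0.8706037105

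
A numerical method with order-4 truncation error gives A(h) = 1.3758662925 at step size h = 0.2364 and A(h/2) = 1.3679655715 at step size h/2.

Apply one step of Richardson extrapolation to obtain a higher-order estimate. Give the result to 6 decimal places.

1.367439

With r = 4 the leading error scales as h^4, so the weight is 2^4 = 16.
Numerator 16 × A(h/2) − A(h) = 16 × 1.3679655715 − 1.3758662925 = 20.5115828515
R = 20.5115828515/15 = 1.3674388568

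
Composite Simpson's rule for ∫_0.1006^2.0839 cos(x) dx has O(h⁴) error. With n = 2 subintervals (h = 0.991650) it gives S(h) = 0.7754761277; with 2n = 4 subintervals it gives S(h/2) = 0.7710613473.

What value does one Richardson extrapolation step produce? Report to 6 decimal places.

The method has order 4: 2^4 = 16.
2^4*A(h/2) = 12.3369815568; minus A(h) gives 11.5615054291.
Divide by 2^4 − 1 = 15.
So the Richardson estimate is 0.7707670286.

0.770767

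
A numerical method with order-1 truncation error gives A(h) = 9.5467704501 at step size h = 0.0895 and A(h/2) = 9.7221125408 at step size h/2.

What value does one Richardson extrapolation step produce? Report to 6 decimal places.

9.897455

Error is O(h^1); halving h shrinks it by 2^1 = 2.
Difference of the inputs: 9.7221125408 − 9.5467704501 = 0.1753420907
Correction (A(h/2) − A(h))/(2 − 1) = 0.1753420907/1 = 0.1753420907
R = A(h/2) + (A(h/2) − A(h))/1 = 9.7221125408 + 0.1753420907 = 9.8974546315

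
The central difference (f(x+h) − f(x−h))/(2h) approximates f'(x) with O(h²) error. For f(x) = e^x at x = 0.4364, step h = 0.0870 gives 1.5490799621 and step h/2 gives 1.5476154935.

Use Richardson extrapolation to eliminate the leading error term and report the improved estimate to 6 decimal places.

1.547127

r = 2: numerator weight 4, denominator 3.
Top: 4(1.5476154935) − (1.5490799621) = 4.6413820119
Denominator 4 − 1 = 3.
Extrapolated: 4.6413820119 / 3 = 1.5471273373
Shift from A(h/2): −0.0004881562.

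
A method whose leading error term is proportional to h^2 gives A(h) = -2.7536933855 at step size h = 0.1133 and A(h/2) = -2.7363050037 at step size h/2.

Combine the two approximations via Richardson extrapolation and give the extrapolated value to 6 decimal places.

-2.730509

Leading term ∝ h^2; use weight 4 = 2^2.
4 × (-2.7363050037) = -10.9452200148; (-10.9452200148) − (-2.7536933855) = -8.1915266293
(-8.1915266293) ÷ 3 = -2.7305088764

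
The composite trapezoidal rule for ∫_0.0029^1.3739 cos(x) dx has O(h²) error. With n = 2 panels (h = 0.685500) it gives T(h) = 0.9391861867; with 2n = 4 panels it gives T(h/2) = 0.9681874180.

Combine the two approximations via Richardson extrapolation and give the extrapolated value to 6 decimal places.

r = 2: numerator weight 4, denominator 3.
A(h/2) − A(h) = 0.9681874180 − 0.9391861867 = 0.0290012313
Divide by 2^2 − 1 = 3: 0.0290012313/3 = 0.0096670771
R = A(h/2) + (A(h/2) − A(h))/3 = 0.9681874180 + 0.0096670771 = 0.9778544951

0.977854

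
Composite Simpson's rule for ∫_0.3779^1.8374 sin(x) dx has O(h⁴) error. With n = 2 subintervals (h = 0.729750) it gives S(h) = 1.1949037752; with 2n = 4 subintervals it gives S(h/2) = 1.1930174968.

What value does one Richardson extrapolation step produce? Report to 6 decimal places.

1.192892

Error is O(h^4); halving h shrinks it by 2^4 = 16.
Weighted: 19.0882799488 − 1.1949037752 = 17.8933761736
(16 × 1.1930174968 − 1.1949037752)/(16 − 1) = 1.1928917449
Correction |R − A(h/2)| = 1.258e-04; gap |A(h/2) − A(h)| = 1.886e-03.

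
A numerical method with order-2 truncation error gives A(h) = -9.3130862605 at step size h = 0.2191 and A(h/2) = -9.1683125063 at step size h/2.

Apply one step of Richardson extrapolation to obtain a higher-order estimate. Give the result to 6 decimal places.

The method has order 2: 2^2 = 4.
Top: 4(-9.1683125063) − (-9.3130862605) = -27.3601637647
(4×(-9.1683125063) − (-9.3130862605))/(4 − 1) = -9.1200545882
Correction |R − A(h/2)| = 4.826e-02; gap |A(h/2) − A(h)| = 1.448e-01.

-9.120055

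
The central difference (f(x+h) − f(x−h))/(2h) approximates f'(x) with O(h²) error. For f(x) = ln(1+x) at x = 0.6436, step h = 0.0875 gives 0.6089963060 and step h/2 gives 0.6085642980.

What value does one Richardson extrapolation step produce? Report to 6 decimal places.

0.608420

Leading term ∝ h^2; use weight 4 = 2^2.
2^2*A(h/2) = 2.4342571920; minus A(h) gives 1.8252608860.
Denominator 4 − 1 = 3.
1.8252608860 ÷ 3 = 0.6084202953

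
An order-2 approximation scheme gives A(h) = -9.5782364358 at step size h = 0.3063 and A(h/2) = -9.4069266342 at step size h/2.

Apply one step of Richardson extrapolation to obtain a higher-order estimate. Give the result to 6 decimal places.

-9.349823

Method order is 2; weight 2^2 = 4.
4 × (-9.4069266342) − (-9.5782364358) = -28.0494701010
Extrapolated: (-28.0494701010) / 3 = -9.3498233670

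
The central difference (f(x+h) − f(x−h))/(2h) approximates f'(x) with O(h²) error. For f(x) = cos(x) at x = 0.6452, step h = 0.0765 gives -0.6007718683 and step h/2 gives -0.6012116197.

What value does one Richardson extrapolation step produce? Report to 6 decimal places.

-0.601358

The method has order 2: 2^2 = 4.
4×(-0.6012116197) = -2.4048464788; (-2.4048464788) − (-0.6007718683) = -1.8040746105
Denominator 4 − 1 = 3.
R = (-1.8040746105)/3 = -0.6013582035
Gap between inputs: 4.398e-04; correction applied: −0.0001465838.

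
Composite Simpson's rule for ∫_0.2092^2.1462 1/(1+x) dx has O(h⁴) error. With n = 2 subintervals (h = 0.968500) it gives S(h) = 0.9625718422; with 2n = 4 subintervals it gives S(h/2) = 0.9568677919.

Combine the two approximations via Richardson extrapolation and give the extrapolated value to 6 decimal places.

Method order is 4; weight 2^4 = 16.
2^4·A(h/2) = 15.3098846704; minus A(h) gives 14.3473128282.
Divide by 2^4 − 1 = 15.
R = 14.3473128282/15 = 0.9564875219
Correction |R − A(h/2)| = 3.803e-04; gap |A(h/2) − A(h)| = 5.704e-03.

0.956488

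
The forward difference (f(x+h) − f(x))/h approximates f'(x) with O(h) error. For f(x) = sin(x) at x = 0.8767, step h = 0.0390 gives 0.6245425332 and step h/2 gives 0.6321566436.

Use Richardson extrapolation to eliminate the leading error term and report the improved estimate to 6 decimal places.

0.639771

Leading term ∝ h^1; use weight 2 = 2^1.
2×0.6321566436 − 0.6245425332 = 0.6397707540
Extrapolated: 0.6397707540 / 1 = 0.6397707540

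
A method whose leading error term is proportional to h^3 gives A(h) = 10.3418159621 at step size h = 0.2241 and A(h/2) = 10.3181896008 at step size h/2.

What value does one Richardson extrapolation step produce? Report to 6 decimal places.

Method order is 3; weight 2^3 = 8.
Weighted: 82.5455168064 − 10.3418159621 = 72.2037008443
Denominator 8 − 1 = 7.
Result: 10.3148144063
Shift from A(h/2): −0.0033751945.

10.314814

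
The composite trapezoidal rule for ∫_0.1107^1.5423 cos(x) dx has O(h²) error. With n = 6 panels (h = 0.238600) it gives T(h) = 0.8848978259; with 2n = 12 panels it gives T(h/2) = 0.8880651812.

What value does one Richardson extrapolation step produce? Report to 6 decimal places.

r = 2: numerator weight 4, denominator 3.
4·0.8880651812 = 3.5522607248; 3.5522607248 − 0.8848978259 = 2.6673628989
R = 2.6673628989/3 = 0.8891209663

0.889121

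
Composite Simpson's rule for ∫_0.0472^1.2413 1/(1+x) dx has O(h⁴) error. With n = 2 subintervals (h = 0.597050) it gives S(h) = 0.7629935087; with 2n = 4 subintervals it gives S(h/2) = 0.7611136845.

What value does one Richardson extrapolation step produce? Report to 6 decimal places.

Order 4 gives 2^r = 16 and 2^r − 1 = 15.
Top: 16(0.7611136845) − (0.7629935087) = 11.4148254433
Divide by 2^4 − 1 = 15.
R = 11.4148254433/15 = 0.7609883629
Correction |R − A(h/2)| = 1.253e-04; gap |A(h/2) − A(h)| = 1.880e-03.

0.760988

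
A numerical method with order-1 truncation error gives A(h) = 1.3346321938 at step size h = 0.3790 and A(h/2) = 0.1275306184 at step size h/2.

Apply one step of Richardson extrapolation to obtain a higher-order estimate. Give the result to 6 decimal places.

r = 1, so 2^r = 2.
Difference of the inputs: 0.1275306184 − 1.3346321938 = -1.2071015754
Correction (A(h/2) − A(h))/(2 − 1) = (-1.2071015754)/1 = -1.2071015754
R = A(h/2) + (A(h/2) − A(h))/1 = 0.1275306184 − 1.2071015754 = -1.0795709570

-1.079571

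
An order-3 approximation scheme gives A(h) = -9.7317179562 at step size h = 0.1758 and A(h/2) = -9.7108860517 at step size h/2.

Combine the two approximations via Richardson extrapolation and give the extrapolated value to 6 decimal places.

-9.707910

Leading term ∝ h^3; use weight 8 = 2^3.
8×(-9.7108860517) = -77.6870884136; subtract (-9.7317179562) → -67.9553704574
R = (-67.9553704574)/7 = -9.7079100653
Gap between inputs: 2.083e-02; correction applied: +0.0029759864.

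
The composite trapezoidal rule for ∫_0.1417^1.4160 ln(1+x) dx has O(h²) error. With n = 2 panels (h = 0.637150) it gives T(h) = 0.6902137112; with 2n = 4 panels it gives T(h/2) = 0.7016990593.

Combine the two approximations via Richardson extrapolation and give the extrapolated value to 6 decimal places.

0.705528

r = 2: numerator weight 4, denominator 3.
4*0.7016990593 = 2.8067962372; subtract 0.6902137112 → 2.1165825260
2.1165825260 ÷ 3 = 0.7055275087
Shift from A(h/2): +0.0038284494.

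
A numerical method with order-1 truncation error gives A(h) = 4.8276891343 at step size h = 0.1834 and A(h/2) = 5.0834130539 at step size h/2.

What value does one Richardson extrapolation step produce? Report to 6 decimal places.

5.339137

Method order is 1; weight 2^1 = 2.
2 × 5.0834130539 = 10.1668261078; 10.1668261078 − 4.8276891343 = 5.3391369735
(2 × 5.0834130539 − 4.8276891343)/(2 − 1) = 5.3391369735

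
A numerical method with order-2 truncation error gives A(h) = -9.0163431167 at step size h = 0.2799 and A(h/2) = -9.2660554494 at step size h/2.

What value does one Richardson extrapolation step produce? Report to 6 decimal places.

-9.349293

Leading term ∝ h^2; use weight 4 = 2^2.
4×(-9.2660554494) = -37.0642217976; (-37.0642217976) − (-9.0163431167) = -28.0478786809
(-28.0478786809) ÷ 3 = -9.3492928936
Gap between inputs: 2.497e-01; correction applied: −0.0832374442.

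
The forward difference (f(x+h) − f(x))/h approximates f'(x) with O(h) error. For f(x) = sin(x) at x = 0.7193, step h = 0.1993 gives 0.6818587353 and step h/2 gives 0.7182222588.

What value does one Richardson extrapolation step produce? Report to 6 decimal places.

Leading term ∝ h^1; use weight 2 = 2^1.
2×0.7182222588 − 0.6818587353 = 0.7545857823
Denominator 2 − 1 = 1.
(2×0.7182222588 − 0.6818587353)/(2 − 1) = 0.7545857823

0.754586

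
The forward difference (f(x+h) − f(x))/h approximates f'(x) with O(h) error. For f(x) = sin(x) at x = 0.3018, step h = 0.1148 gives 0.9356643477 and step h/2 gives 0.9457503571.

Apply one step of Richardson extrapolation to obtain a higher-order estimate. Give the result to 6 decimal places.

Leading term ∝ h^1; use weight 2 = 2^1.
Top: 2(0.9457503571) − (0.9356643477) = 0.9558363665
Divide by 2^1 − 1 = 1.
Extrapolated: 0.9558363665 / 1 = 0.9558363665
Shift from A(h/2): +0.0100860094.

0.955836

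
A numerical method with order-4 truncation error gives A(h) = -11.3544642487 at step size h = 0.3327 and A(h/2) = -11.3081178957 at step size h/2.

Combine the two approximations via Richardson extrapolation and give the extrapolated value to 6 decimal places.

Method order is 4; weight 2^4 = 16.
16·(-11.3081178957) = -180.9298863312; subtract (-11.3544642487) → -169.5754220825
R = (-169.5754220825)/15 = -11.3050281388
Gap between inputs: 4.635e-02; correction applied: +0.0030897569.

-11.305028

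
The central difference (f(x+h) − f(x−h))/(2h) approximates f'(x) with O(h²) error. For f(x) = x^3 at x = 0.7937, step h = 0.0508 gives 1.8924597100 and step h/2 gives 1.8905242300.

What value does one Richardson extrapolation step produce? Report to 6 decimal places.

1.889879

Method order is 2; weight 2^2 = 4.
4·1.8905242300 = 7.5620969200; subtract 1.8924597100 → 5.6696372100
(4·1.8905242300 − 1.8924597100)/(4 − 1) = 1.8898790700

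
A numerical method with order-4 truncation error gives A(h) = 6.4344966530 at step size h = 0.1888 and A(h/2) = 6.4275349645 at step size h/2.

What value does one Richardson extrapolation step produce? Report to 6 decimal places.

r = 4: numerator weight 16, denominator 15.
Weighted: 102.8405594320 − 6.4344966530 = 96.4060627790
96.4060627790 ÷ 15 = 6.4270708519
Shift from A(h/2): −0.0004641126.

6.427071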